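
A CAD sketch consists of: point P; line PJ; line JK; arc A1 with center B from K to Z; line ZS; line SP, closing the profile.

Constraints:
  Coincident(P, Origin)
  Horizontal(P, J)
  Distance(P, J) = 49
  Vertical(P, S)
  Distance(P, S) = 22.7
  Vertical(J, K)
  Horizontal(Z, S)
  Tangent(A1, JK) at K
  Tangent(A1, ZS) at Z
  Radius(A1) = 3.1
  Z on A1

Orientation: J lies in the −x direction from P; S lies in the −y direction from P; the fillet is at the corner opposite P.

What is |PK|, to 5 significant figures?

52.775

P is at the origin; P and J share the same y with |PJ| = 49.0 and J on the −x side, so J = (-49.000, 0.0000). PS is vertical with |PS| = 22.7 and S on the −y side, so S = (0.0000, -22.700). The virtual corner opposite P is at (-49.000, -22.700). A1 meets JK tangentially, so BK is at right angles to JK and A1 meets ZS tangentially, so BZ is at right angles to ZS, with radius 3.1, so the center B sits 3.1 in from both sides at B = (-45.900, -19.600). That places the tangent points at K = (-49.000, -19.600) on JK and Z = (-45.900, -22.700) on ZS. Then |PK| = |K − P| = 52.775.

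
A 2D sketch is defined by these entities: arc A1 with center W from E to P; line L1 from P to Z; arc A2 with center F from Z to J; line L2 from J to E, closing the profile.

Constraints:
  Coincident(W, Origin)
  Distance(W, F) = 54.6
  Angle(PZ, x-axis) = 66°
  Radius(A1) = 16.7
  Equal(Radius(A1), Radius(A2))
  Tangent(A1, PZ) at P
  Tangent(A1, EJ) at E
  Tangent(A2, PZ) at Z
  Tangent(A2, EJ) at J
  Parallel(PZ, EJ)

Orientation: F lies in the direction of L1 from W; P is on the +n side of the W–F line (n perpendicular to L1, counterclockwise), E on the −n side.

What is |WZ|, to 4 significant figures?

57.10

Tangency of A1 to both parallel lines with radius 16.7 puts P and E at W ± 16.7·n: P = (-15.26, 6.793), E = (15.26, -6.793). Equal radii place Z and J the same way about F: Z = F + 16.7·n = (6.952, 56.67), J = F − 16.7·n = (37.46, 43.09). Then |WZ| = |Z − W| = 57.10.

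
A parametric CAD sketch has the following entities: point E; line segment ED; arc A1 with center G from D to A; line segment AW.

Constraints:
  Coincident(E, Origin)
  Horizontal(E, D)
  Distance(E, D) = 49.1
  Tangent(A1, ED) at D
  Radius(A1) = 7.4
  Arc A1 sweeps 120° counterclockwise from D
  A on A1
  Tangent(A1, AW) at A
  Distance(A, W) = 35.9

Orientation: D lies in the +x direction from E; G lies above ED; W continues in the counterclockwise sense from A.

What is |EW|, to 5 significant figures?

56.486

E is at the origin; ED is horizontal with |ED| = 49.1 and D on the +x side, so D = (49.100, 0.0000). Tangency of A1 to ED means the radius GD is perpendicular to ED, so G = D + (0, 7.4) = (49.100, 7.4000). On A1, D sits at bearing -90° from G; a 120° counterclockwise sweep puts A at bearing 30°, so A = G + 7.4·(cos 30°, sin 30°) = (55.509, 11.100). A1 meets AW tangentially, so GA is at right angles to AW, so AW runs along (−sin 30°, cos 30°); with |AW| = 35.9, W = (37.559, 42.190). Then |EW| = |W − E| = 56.486.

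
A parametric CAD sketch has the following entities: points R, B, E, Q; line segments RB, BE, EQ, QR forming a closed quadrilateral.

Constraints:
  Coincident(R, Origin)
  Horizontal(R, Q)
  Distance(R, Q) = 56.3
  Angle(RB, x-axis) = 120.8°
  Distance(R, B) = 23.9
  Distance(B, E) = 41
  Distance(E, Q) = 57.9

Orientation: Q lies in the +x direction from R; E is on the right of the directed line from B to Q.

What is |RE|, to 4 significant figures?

18.21

R is at the origin; RQ is horizontal with |RQ| = 56.3 and Q in +x, so Q = (56.3, 0). RB runs at 120.8° with |RB| = 23.9, so B = (-12.24, 20.53). E is determined by |BE| = 41.0 and |EQ| = 57.9 together: it lies at the intersection of circle(B, 41.0) and circle(Q, 57.9). With |BQ| = 71.55, the foot of the radical line on BQ is 24.09 from B and the perpendicular offset is √(41.0² − 24.09²) = 33.17. Taking the right-of-BQ solution: E = (1.323, -18.16).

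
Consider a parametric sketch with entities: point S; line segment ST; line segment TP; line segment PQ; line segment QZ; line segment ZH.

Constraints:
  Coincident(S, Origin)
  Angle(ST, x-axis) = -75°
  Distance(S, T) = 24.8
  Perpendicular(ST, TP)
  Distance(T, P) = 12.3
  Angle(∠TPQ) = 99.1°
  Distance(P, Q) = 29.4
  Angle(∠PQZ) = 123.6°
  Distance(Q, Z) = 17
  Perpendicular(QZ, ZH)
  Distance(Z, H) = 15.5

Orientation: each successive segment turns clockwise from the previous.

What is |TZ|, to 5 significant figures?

40.803

S is at the origin; ST runs at -75.0° with length 24.8, so T = (6.4187, -23.955). The perpendicularity gives TP at right angles to ST, so TP runs at -165.00°; with |TP| = 12.3, P = (-5.4622, -27.138). ∠TPQ = 99.1° gives PQ at 114.10° from the x-axis; with |PQ| = 29.4, Q = (-17.467, -0.30111). ∠PQZ = 123.6° gives QZ at 57.700° from the x-axis; with |QZ| = 17.0, Z = (-8.3831, 14.068). Then |TZ| = |Z − T| = 40.803.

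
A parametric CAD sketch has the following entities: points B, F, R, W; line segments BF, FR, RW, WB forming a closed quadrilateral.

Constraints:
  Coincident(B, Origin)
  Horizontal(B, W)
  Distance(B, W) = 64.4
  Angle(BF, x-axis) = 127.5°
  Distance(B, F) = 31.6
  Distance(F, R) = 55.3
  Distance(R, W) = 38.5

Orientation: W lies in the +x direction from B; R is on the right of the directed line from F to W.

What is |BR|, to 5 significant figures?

27.107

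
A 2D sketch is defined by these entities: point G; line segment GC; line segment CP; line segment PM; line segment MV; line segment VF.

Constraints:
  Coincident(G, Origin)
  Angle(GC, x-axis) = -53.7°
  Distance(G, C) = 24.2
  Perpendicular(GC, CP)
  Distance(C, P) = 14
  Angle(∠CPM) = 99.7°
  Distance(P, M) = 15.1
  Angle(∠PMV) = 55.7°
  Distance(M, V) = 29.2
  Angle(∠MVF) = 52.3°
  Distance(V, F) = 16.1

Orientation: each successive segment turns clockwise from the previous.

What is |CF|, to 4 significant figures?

6.377

∠PMV = 55.7° gives MV at 11.70° from the x-axis; with |MV| = 29.2, V = (20.77, -11.38). ∠MVF = 52.3° gives VF at -116.0° from the x-axis; with |VF| = 16.1, F = (13.72, -25.85). Then |CF| = |F − C| = 6.377.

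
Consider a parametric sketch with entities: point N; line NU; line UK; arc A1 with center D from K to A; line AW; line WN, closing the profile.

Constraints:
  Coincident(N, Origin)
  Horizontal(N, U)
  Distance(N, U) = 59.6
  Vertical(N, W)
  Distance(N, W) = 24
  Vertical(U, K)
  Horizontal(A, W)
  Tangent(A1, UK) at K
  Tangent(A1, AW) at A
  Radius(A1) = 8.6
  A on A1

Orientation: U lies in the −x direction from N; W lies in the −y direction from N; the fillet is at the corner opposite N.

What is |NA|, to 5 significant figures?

56.365

The virtual corner opposite N is at (-59.600, -24.000). The tangent condition forces DK to be normal to UK and A1 meets AW tangentially, so DA is at right angles to AW, with radius 8.6, so the center D sits 8.6 in from both sides at D = (-51.000, -15.400). That places the tangent points at K = (-59.600, -15.400) on UK and A = (-51.000, -24.000) on AW. Then |NA| = |A − N| = 56.365.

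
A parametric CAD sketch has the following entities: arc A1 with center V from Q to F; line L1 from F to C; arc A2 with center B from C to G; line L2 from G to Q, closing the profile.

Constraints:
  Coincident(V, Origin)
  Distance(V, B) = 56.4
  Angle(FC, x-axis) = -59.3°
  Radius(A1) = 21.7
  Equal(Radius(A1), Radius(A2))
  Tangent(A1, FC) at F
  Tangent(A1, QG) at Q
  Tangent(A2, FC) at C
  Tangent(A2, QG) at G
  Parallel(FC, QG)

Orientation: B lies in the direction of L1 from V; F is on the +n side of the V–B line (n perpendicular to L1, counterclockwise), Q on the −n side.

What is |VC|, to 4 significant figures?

60.43

The slot axis is L1's direction at -59.3°, so u = (cos -59.3°, sin -59.3°) = (0.5105, -0.8599) and n = (−sin -59.3°, cos -59.3°) = (0.8599, 0.5105). V is at the origin and B lies 56.4 along u from V, so B = 56.4·u = (28.79, -48.50). Tangency of A1 to both parallel lines with radius 21.7 puts F and Q at V ± 21.7·n: F = (18.66, 11.08), Q = (-18.66, -11.08). Equal radii place C and G the same way about B: C = B + 21.7·n = (47.45, -37.42), G = B − 21.7·n = (10.14, -59.57). Then |VC| = |C − V| = 60.43.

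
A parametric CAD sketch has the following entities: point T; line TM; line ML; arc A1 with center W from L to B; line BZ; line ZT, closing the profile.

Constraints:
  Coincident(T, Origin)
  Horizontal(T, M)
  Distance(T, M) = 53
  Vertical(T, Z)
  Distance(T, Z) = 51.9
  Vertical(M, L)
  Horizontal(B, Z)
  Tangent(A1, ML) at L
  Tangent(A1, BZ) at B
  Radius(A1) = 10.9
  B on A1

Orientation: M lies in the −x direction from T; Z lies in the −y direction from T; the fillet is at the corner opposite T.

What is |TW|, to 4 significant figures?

58.77

T is at the origin; TM is horizontal with |TM| = 53.0 and M on the −x side, so M = (-53.00, 0.000). T and Z share the same x with |TZ| = 51.9 and Z on the −y side, so Z = (0.000, -51.90). The virtual corner opposite T is at (-53.00, -51.90). The tangent condition forces WL to be normal to ML and A1 meets BZ tangentially, so WB is at right angles to BZ, with radius 10.9, so the center W sits 10.9 in from both sides at W = (-42.10, -41.00). Then |TW| = |W − T| = 58.77.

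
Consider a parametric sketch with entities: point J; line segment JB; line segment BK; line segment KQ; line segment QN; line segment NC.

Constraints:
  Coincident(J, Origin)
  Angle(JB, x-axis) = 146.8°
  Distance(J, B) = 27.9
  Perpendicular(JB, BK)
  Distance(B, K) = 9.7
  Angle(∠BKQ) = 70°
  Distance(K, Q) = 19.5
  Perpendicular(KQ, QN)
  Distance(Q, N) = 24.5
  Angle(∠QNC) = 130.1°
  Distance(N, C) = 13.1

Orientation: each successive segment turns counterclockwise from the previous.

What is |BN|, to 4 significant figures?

22.33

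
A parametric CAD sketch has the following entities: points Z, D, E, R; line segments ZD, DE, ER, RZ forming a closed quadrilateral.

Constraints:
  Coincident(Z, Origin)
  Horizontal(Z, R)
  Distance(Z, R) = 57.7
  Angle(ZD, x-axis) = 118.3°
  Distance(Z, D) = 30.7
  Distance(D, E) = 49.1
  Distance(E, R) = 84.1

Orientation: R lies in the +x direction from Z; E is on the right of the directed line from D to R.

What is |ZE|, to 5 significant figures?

31.793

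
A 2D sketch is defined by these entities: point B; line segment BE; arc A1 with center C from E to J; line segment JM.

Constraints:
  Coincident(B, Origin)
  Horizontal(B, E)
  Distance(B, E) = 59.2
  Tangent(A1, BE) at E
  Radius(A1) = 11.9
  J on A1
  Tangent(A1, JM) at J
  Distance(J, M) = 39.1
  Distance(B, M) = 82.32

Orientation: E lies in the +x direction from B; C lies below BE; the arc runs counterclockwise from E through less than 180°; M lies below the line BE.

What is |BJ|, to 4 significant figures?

50.97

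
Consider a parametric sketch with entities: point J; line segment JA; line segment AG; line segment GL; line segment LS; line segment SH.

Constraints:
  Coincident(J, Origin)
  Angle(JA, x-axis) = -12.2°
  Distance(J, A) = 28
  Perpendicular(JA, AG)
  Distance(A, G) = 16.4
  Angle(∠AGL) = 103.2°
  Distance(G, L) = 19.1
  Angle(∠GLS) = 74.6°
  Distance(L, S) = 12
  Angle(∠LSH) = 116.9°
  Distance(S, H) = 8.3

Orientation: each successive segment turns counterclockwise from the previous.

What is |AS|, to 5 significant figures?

20.144

∠AGL = 103.2° gives GL at 154.60° from the x-axis; with |GL| = 19.1, L = (13.580, 18.305). ∠GLS = 74.6° gives LS at -100.00° from the x-axis; with |LS| = 12.0, S = (11.496, 6.4875). Then |AS| = |S − A| = 20.144.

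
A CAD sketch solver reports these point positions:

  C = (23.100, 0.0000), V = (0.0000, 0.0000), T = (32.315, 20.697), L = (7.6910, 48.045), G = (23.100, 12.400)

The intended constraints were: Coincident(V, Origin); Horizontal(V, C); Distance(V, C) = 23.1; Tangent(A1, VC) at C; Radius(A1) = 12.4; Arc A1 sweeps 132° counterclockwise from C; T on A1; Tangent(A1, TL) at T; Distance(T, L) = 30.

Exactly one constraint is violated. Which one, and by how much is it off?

Distance(T, L) = 30 — off by 6.80.

V = (0.00, 0.00) ✓; V.y = 0.00, C.y = 0.00 ✓; |VC| = 23.10 ✓; ∠(GC, CV) = 90.00° ✓; |GC| = 12.40 ✓; bearing(G→T) − bearing(G→C) = 132.0° ✓; |GT| = 12.40 ✓; ∠(GT, TL) = 90.00° ✓; |TL| = 36.80 ✗.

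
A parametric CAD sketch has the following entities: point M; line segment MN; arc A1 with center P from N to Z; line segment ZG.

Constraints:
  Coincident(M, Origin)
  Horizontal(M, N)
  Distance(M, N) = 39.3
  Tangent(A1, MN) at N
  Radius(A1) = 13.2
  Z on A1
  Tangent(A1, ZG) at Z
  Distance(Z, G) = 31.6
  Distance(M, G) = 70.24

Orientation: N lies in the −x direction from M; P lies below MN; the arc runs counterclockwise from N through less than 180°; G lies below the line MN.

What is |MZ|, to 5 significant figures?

53.834

Checks: |PZ| = 13.20 ✓; ∠(PZ, ZG) = 90.00° ✓; |ZG| = 31.60 ✓; |MG| = 70.24 ✓.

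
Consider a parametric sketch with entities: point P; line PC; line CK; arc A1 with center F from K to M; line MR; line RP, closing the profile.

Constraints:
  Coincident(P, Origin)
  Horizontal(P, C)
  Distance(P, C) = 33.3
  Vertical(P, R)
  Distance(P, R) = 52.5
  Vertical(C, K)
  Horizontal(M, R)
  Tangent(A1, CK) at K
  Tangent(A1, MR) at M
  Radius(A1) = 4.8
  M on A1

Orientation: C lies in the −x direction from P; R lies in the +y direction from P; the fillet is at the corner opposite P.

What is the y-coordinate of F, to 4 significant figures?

47.70

P is at the origin; P and C share the same y with |PC| = 33.3 and C on the −x side, so C = (-33.30, 0.000). PR is vertical with |PR| = 52.5 and R on the +y side, so R = (0.000, 52.50). The virtual corner opposite P is at (-33.30, 52.50). A1 meets CK tangentially, so FK is at right angles to CK and A1 meets MR tangentially, so FM is at right angles to MR, with radius 4.8, so the center F sits 4.8 in from both sides at F = (-28.50, 47.70). So F.y = 47.70.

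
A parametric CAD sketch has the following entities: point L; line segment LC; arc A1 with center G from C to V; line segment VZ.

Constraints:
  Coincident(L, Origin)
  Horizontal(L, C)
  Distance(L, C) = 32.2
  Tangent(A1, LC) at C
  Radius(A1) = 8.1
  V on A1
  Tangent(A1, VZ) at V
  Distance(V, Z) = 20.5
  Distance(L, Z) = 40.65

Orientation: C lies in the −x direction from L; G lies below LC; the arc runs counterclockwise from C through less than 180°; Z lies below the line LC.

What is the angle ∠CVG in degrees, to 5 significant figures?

28.415°

Checks: |GV| = 8.100 ✓; ∠(GV, VZ) = 90.00° ✓; |VZ| = 20.50 ✓; |LZ| = 40.65 ✓.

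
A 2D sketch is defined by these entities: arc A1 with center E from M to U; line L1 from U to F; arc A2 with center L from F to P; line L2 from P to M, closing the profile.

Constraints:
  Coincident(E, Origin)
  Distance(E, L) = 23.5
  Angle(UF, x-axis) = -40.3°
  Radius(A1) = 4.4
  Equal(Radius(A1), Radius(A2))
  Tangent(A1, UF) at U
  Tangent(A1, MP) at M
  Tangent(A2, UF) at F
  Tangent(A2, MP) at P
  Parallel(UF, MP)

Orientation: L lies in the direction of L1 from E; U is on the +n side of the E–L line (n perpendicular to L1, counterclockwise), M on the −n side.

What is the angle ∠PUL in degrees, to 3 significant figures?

9.92°

The slot axis is L1's direction at -40.3°, so u = (cos -40.3°, sin -40.3°) = (0.763, -0.647) and n = (−sin -40.3°, cos -40.3°) = (0.647, 0.763). E is at the origin and L lies 23.5 along u from E, so L = 23.5·u = (17.9, -15.2). Tangency of A1 to both parallel lines with radius 4.4 puts U and M at E ± 4.4·n: U = (2.85, 3.36), M = (-2.85, -3.36). Equal radii place F and P the same way about L: F = L + 4.4·n = (20.8, -11.8), P = L − 4.4·n = (15.1, -18.6). Then cos ∠PUL = UP·UL / (|UP||UL|), giving 9.92°.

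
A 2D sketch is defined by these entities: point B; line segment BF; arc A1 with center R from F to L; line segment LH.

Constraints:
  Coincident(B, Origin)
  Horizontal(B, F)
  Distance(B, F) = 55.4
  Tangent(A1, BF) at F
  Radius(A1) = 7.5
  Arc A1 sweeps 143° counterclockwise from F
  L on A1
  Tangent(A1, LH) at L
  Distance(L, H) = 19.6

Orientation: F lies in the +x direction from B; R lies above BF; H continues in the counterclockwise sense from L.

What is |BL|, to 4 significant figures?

61.41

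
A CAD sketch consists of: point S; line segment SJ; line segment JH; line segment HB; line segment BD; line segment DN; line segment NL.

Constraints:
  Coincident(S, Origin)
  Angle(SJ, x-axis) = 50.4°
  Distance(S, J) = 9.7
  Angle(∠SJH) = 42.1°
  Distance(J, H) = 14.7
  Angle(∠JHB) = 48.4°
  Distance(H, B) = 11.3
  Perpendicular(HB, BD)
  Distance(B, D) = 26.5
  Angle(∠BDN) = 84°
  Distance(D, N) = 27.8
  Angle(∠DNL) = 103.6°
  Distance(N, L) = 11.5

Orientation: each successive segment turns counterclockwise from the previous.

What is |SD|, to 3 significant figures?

25.2

S is at the origin; SJ runs at 50.4° with length 9.7, so J = (6.18, 7.47). ∠SJH = 42.1° gives JH at -172° from the x-axis; with |JH| = 14.7, H = (-8.36, 5.35). ∠JHB = 48.4° gives HB at -40.1° from the x-axis; with |HB| = 11.3, B = (0.281, -1.93). The perpendicularity gives BD at right angles to HB, so BD runs at 49.9°; with |BD| = 26.5, D = (17.3, 18.3). Then |SD| = |D − S| = 25.2.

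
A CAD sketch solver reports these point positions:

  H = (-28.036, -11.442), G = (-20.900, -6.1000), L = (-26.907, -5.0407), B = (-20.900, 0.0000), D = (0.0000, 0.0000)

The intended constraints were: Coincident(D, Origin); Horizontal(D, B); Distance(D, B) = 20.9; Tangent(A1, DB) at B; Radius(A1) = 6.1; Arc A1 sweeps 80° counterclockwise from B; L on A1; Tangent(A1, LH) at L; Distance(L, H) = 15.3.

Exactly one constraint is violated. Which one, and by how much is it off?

Distance(L, H) = 15.3 — off by 8.80.

D = (0.00, 0.00) ✓; D.y = 0.00, B.y = 0.00 ✓; |DB| = 20.90 ✓; ∠(GB, BD) = 90.00° ✓; |GB| = 6.100 ✓; bearing(G→L) − bearing(G→B) = 80.00° ✓; |GL| = 6.100 ✓; ∠(GL, LH) = 90.00° ✓; |LH| = 6.500 ✗.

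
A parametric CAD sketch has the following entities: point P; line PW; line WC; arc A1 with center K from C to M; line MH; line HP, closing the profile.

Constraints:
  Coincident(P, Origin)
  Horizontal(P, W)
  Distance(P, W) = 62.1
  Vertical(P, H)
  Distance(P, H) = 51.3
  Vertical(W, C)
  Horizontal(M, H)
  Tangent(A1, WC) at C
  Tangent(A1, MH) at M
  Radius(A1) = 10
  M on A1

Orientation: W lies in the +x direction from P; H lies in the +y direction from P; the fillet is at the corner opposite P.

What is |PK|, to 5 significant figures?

66.484

P is at the origin; PW is horizontal with |PW| = 62.1 and W on the +x side, so W = (62.100, 0.0000). P and H share the same x with |PH| = 51.3 and H on the +y side, so H = (0.0000, 51.300). The virtual corner opposite P is at (62.100, 51.300). Since A1 is tangent to WC there, KC ⟂ WC and the tangent condition forces KM to be normal to MH, with radius 10.0, so the center K sits 10.0 in from both sides at K = (52.100, 41.300). Then |PK| = |K − P| = 66.484.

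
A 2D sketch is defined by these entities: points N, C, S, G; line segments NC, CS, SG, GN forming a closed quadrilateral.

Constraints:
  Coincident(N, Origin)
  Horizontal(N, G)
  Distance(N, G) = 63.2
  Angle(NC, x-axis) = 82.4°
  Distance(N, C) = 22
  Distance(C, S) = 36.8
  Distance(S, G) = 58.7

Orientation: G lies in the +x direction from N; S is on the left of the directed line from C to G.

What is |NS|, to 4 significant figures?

55.86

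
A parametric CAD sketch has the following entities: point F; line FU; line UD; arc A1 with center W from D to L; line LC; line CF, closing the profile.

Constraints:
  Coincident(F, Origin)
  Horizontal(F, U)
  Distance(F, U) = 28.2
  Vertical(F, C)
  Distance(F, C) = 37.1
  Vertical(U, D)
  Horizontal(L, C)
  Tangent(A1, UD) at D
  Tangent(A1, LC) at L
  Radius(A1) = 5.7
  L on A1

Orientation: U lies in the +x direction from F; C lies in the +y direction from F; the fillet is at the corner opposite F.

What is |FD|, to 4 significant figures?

42.20

F is at the origin; F and U share the same y with |FU| = 28.2 and U on the +x side, so U = (28.20, 0.000). FC is vertical with |FC| = 37.1 and C on the +y side, so C = (0.000, 37.10). The virtual corner opposite F is at (28.20, 37.10). Since A1 is tangent to UD there, WD ⟂ UD and tangency of A1 to LC means the radius WL is perpendicular to LC, with radius 5.7, so the center W sits 5.7 in from both sides at W = (22.50, 31.40). That places the tangent points at D = (28.20, 31.40) on UD and L = (22.50, 37.10) on LC. Then |FD| = |D − F| = 42.20.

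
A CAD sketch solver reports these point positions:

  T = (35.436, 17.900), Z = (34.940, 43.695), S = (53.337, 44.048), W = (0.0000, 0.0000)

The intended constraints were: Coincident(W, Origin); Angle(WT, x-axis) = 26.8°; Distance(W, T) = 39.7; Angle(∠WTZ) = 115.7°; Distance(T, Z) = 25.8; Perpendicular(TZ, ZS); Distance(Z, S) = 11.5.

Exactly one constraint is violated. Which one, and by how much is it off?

Distance(Z, S) = 11.5 — off by 6.90.

W = (0.00, 0.00) ✓; WT at 26.80° ✓; |WT| = 39.70 ✓; ∠WTZ = 115.7° ✓; |TZ| = 25.80 ✓; ∠(TZ, ZS) = 90.00° ✓; |ZS| = 18.40 ✗.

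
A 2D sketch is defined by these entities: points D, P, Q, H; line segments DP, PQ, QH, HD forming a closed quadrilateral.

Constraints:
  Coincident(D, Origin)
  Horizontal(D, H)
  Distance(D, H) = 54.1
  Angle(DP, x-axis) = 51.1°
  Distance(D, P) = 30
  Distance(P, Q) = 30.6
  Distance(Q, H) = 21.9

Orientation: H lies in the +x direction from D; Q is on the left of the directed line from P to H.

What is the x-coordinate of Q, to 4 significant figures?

49.38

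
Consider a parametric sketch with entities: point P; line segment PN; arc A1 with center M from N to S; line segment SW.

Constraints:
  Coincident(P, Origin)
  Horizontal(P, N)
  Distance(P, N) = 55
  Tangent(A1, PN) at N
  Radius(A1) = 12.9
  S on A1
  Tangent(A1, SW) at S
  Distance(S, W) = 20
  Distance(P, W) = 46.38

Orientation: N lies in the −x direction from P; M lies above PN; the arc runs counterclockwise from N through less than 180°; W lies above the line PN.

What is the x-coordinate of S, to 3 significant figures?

-42.7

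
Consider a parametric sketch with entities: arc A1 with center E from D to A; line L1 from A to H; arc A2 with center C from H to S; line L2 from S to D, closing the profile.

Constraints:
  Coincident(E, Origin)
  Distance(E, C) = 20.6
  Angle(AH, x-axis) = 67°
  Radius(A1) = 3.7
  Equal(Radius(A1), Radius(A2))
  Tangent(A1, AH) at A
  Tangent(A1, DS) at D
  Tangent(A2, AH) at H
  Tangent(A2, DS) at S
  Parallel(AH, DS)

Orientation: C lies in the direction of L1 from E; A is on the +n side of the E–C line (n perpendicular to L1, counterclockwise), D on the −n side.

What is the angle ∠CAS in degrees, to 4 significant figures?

9.577°

Tangency of A1 to both parallel lines with radius 3.7 puts A and D at E ± 3.7·n: A = (-3.406, 1.446), D = (3.406, -1.446). Equal radii place H and S the same way about C: H = C + 3.7·n = (4.643, 20.41), S = C − 3.7·n = (11.45, 17.52). Then cos ∠CAS = AC·AS / (|AC||AS|), giving 9.577°.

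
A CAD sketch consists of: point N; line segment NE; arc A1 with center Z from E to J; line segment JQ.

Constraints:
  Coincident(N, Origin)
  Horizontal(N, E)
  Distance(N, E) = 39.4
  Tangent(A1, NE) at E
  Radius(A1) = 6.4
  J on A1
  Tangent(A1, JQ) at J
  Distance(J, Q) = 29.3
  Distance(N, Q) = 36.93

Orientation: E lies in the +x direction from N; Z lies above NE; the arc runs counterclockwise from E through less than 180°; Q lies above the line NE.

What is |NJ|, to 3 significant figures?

45.0

Checks: |ZJ| = 6.400 ✓; ∠(ZJ, JQ) = 90.00° ✓; |JQ| = 29.30 ✓; |NQ| = 36.93 ✓.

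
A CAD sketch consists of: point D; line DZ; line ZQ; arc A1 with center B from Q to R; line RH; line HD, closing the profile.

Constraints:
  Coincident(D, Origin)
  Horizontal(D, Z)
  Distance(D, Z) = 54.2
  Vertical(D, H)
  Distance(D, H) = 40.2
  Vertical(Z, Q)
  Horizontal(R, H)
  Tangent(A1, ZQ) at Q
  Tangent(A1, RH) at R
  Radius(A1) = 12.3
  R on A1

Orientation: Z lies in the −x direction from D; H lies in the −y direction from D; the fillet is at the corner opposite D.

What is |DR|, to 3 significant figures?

58.1

D is at the origin; DZ is horizontal with |DZ| = 54.2 and Z on the −x side, so Z = (-54.2, 0.00). DH is vertical with |DH| = 40.2 and H on the −y side, so H = (0.00, -40.2). The virtual corner opposite D is at (-54.2, -40.2). Tangency of A1 to ZQ means the radius BQ is perpendicular to ZQ and A1 meets RH tangentially, so BR is at right angles to RH, with radius 12.3, so the center B sits 12.3 in from both sides at B = (-41.9, -27.9). That places the tangent points at Q = (-54.2, -27.9) on ZQ and R = (-41.9, -40.2) on RH. Then |DR| = |R − D| = 58.1.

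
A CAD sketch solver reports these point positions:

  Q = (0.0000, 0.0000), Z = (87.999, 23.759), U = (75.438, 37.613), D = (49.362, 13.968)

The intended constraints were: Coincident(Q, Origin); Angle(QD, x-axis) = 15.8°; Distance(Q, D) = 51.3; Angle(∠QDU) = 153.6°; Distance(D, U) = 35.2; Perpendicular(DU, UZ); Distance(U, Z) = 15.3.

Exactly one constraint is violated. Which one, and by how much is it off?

Distance(U, Z) = 15.3 — off by 3.40.

Q = (0.00, 0.00) ✓; QD at 15.80° ✓; |QD| = 51.30 ✓; ∠QDU = 153.6° ✓; |DU| = 35.20 ✓; ∠(DU, UZ) = 90.00° ✓; |UZ| = 18.70 ✗.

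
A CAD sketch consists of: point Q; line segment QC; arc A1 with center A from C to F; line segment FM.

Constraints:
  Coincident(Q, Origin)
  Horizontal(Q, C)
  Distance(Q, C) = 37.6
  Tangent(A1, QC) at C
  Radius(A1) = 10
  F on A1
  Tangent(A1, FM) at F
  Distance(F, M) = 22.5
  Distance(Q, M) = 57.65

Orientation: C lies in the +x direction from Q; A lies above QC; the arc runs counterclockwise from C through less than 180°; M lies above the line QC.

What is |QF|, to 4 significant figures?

48.64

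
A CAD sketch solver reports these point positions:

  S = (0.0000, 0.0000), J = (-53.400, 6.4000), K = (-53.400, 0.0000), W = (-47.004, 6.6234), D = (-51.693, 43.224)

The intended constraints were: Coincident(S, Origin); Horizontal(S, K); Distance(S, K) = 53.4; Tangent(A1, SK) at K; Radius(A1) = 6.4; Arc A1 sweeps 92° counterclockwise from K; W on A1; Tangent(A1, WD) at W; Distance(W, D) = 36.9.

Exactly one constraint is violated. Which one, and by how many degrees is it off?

Tangent(A1, WD) at W — off by 5.30°.

S = (0.00, 0.00) ✓; S.y = 0.00, K.y = 0.00 ✓; |SK| = 53.40 ✓; ∠(JK, KS) = 90.00° ✓; |JK| = 6.400 ✓; bearing(J→W) − bearing(J→K) = 92.00° ✓; |JW| = 6.400 ✓; ∠(JW, WD) = 84.70° ✗; |WD| = 36.90 ✓.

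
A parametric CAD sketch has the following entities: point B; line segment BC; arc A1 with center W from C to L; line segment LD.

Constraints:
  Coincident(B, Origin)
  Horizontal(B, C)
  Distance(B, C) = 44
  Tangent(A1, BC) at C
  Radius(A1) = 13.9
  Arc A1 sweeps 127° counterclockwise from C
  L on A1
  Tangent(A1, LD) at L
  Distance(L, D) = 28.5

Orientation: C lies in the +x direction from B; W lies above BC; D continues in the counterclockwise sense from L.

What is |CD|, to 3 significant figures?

45.4

B is at the origin; BC is horizontal with |BC| = 44.0 and C on the +x side, so C = (44.0, 0.00). Since A1 is tangent to BC there, WC ⟂ BC, so W = C + (0, 13.9) = (44.0, 13.9). On A1, C sits at bearing -90° from W; a 127° counterclockwise sweep puts L at bearing 37°, so L = W + 13.9·(cos 37°, sin 37°) = (55.1, 22.3). Since A1 is tangent to LD there, WL ⟂ LD, so LD runs along (−sin 37°, cos 37°); with |LD| = 28.5, D = (37.9, 45.0). Then |CD| = |D − C| = 45.4.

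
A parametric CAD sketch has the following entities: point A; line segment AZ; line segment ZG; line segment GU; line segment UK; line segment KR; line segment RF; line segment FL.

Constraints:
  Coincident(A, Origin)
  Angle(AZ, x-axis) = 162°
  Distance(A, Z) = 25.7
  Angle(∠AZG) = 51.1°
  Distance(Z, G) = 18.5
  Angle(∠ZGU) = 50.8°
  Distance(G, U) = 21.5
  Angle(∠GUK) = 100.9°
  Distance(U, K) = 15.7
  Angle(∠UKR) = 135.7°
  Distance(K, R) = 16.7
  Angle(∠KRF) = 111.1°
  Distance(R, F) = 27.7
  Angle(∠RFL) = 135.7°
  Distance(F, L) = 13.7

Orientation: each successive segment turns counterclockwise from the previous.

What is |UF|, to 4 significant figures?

40.72

A is at the origin; AZ runs at 162.0° with length 25.7, so Z = (-24.44, 7.942). ∠AZG = 51.1° gives ZG at -69.10° from the x-axis; with |ZG| = 18.5, G = (-17.84, -9.341). ∠ZGU = 50.8° gives GU at 60.10° from the x-axis; with |GU| = 21.5, U = (-7.125, 9.297). ∠GUK = 100.9° gives UK at 139.2° from the x-axis; with |UK| = 15.7, K = (-19.01, 19.56). ∠UKR = 135.7° gives KR at -176.5° from the x-axis; with |KR| = 16.7, R = (-35.68, 18.54). ∠KRF = 111.1° gives RF at -107.6° from the x-axis; with |RF| = 27.7, F = (-44.05, -7.867). Then |UF| = |F − U| = 40.72.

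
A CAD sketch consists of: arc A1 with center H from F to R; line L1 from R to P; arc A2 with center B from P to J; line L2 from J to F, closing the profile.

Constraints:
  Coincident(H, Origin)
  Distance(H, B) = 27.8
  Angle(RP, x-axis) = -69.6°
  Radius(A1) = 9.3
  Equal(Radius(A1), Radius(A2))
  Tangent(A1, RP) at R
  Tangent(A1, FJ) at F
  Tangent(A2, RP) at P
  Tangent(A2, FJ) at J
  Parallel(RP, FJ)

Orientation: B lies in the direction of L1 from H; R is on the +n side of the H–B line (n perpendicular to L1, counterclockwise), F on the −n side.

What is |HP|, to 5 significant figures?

29.314

The slot axis is L1's direction at -69.6°, so u = (cos -69.6°, sin -69.6°) = (0.34857, -0.93728) and n = (−sin -69.6°, cos -69.6°) = (0.93728, 0.34857). H is at the origin and B lies 27.8 along u from H, so B = 27.8·u = (9.6903, -26.056). Tangency of A1 to both parallel lines with radius 9.3 puts R and F at H ± 9.3·n: R = (8.7167, 3.2417), F = (-8.7167, -3.2417). Equal radii place P and J the same way about B: P = B + 9.3·n = (18.407, -22.815), J = B − 9.3·n = (0.97358, -29.298). Then |HP| = |P − H| = 29.314.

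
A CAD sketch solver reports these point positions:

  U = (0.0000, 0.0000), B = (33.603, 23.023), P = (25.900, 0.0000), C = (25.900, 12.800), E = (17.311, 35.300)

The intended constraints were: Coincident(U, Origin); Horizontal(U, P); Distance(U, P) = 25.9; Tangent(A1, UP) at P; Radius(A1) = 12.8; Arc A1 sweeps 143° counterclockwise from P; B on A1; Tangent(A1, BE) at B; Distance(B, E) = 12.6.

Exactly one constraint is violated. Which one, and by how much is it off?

Distance(B, E) = 12.6 — off by 7.80.

U = (0.00, 0.00) ✓; U.y = 0.00, P.y = 0.00 ✓; |UP| = 25.90 ✓; ∠(CP, PU) = 90.00° ✓; |CP| = 12.80 ✓; bearing(C→B) − bearing(C→P) = 143.0° ✓; |CB| = 12.80 ✓; ∠(CB, BE) = 90.00° ✓; |BE| = 20.40 ✗.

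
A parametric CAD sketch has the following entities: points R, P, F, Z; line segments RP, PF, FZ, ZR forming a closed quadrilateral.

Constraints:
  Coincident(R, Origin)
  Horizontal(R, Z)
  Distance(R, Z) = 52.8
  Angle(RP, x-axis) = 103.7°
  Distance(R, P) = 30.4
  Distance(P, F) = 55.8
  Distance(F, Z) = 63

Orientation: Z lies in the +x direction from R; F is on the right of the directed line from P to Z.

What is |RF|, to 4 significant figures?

26.58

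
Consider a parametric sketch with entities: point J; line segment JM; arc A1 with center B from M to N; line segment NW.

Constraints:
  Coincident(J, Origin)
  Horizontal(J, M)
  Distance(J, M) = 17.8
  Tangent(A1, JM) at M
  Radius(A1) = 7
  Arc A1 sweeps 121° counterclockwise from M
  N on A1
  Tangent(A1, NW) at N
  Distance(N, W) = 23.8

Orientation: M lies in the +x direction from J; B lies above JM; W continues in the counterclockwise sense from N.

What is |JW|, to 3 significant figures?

33.1

J is at the origin; J and M share the same y with |JM| = 17.8 and M on the +x side, so M = (17.8, 0.00). Tangency of A1 to JM means the radius BM is perpendicular to JM, so B = M + (0, 7) = (17.8, 7.00). On A1, M sits at bearing -90° from B; a 121° counterclockwise sweep puts N at bearing 31°, so N = B + 7.0·(cos 31°, sin 31°) = (23.8, 10.6). A1 meets NW tangentially, so BN is at right angles to NW, so NW runs along (−sin 31°, cos 31°); with |NW| = 23.8, W = (11.5, 31.0). Then |JW| = |W − J| = 33.1.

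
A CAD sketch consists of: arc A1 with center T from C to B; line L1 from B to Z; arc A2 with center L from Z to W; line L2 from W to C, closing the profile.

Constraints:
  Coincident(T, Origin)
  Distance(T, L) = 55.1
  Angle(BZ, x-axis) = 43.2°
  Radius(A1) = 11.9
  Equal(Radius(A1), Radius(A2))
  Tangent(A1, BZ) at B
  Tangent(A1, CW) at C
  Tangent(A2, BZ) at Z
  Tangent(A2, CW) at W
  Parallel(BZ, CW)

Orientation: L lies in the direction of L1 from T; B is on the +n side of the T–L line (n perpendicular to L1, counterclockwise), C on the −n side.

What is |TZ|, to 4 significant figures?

56.37

The slot axis is L1's direction at 43.2°, so u = (cos 43.2°, sin 43.2°) = (0.7290, 0.6845) and n = (−sin 43.2°, cos 43.2°) = (-0.6845, 0.7290). T is at the origin and L lies 55.1 along u from T, so L = 55.1·u = (40.17, 37.72). Tangency of A1 to both parallel lines with radius 11.9 puts B and C at T ± 11.9·n: B = (-8.146, 8.675), C = (8.146, -8.675). Equal radii place Z and W the same way about L: Z = L + 11.9·n = (32.02, 46.39), W = L − 11.9·n = (48.31, 29.04). Then |TZ| = |Z − T| = 56.37.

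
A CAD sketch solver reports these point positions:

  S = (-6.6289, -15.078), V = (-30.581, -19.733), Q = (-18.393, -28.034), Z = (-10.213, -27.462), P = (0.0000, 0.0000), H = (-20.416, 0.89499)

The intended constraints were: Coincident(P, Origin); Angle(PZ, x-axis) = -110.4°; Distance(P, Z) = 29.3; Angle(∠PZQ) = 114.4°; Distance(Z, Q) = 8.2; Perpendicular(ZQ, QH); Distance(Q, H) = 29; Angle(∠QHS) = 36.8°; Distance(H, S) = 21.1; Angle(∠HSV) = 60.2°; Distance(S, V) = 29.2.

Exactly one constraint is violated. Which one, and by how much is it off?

Distance(S, V) = 29.2 — off by 4.80.

P = (0.00, 0.00) ✓; PZ at -110.4° ✓; |PZ| = 29.30 ✓; ∠PZQ = 114.4° ✓; |ZQ| = 8.200 ✓; ∠(ZQ, QH) = 90.00° ✓; |QH| = 29.00 ✓; ∠QHS = 36.80° ✓; |HS| = 21.10 ✓; ∠HSV = 60.20° ✓; |SV| = 24.40 ✗.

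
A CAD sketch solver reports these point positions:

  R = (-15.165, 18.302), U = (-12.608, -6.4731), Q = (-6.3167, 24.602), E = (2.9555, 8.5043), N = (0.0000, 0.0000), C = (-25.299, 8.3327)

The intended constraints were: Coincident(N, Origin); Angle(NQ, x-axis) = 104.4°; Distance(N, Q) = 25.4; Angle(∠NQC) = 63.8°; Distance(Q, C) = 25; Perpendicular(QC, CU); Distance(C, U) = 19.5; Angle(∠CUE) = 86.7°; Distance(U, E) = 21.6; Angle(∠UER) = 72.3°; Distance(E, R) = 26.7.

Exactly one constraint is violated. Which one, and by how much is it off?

Distance(E, R) = 26.7 — off by 6.10.

N = (0.00, 0.00) ✓; NQ at 104.4° ✓; |NQ| = 25.40 ✓; ∠NQC = 63.80° ✓; |QC| = 25.00 ✓; ∠(QC, CU) = 90.00° ✓; |CU| = 19.50 ✓; ∠CUE = 86.70° ✓; |UE| = 21.60 ✓; ∠UER = 72.30° ✓; |ER| = 20.60 ✗.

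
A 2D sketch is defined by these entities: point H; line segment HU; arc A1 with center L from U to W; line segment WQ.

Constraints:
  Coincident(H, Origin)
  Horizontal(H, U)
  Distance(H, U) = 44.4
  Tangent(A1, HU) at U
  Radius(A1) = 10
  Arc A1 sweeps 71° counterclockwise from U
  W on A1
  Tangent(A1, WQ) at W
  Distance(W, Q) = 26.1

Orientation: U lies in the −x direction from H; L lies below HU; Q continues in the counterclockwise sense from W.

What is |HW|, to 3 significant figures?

54.3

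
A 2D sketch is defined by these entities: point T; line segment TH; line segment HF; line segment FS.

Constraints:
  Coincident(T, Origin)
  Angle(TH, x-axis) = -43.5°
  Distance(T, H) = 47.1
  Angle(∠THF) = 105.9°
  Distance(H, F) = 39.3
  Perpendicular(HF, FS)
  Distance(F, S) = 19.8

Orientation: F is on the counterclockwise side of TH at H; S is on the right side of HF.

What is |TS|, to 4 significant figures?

83.44

T is at the origin; TH runs at -43.5° with length 47.1, so H = 47.1·(cos -43.5°, sin -43.5°) = (34.17, -32.42). ∠THF = 105.9°, so HF runs at -43.5° + (180° − 105.9°) = 30.60° from the x-axis; with |HF| = 39.3, F = H + 39.3·(cos 30.60°, sin 30.60°) = (67.99, -12.42). The perpendicularity gives FS at right angles to HF; with |FS| = 19.8 on the right of HF, S = F + 19.8·(0.5090, -0.8607) = (78.07, -29.46). Then |TS| = |S − T| = 83.44.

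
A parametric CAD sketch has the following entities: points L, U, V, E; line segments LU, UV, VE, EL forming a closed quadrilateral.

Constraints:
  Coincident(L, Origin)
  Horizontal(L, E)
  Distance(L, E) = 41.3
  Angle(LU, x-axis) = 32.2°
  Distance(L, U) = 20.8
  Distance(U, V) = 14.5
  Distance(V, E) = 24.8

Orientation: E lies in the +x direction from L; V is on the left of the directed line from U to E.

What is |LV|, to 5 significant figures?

35.140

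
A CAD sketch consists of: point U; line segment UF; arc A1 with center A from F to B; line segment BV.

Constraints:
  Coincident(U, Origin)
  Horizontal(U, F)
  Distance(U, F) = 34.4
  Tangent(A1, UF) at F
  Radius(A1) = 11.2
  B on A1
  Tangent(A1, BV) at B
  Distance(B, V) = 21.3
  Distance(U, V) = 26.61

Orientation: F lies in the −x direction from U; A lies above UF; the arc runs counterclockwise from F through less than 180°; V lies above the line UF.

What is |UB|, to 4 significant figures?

25.52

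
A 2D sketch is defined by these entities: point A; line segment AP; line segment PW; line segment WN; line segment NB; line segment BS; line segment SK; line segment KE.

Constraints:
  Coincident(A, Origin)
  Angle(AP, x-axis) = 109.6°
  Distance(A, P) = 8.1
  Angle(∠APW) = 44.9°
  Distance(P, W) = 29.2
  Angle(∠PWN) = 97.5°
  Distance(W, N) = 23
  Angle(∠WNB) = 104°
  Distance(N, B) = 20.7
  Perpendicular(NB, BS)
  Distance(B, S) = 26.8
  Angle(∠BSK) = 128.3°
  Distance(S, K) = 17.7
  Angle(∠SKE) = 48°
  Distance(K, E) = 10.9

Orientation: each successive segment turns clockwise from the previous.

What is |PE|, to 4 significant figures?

15.37

A is at the origin; AP runs at 109.6° with length 8.1, so P = (-2.717, 7.631). ∠APW = 44.9° gives PW at -25.50° from the x-axis; with |PW| = 29.2, W = (23.64, -4.940). ∠PWN = 97.5° gives WN at -108.0° from the x-axis; with |WN| = 23.0, N = (16.53, -26.81). ∠WNB = 104.0° gives NB at 176.0° from the x-axis; with |NB| = 20.7, B = (-4.119, -25.37). NB ⟂ BS, so BS runs at 86.00°; with |BS| = 26.8, S = (-2.249, 1.364). ∠BSK = 128.3° gives SK at 34.30° from the x-axis; with |SK| = 17.7, K = (12.37, 11.34). ∠SKE = 48.0° gives KE at -97.70° from the x-axis; with |KE| = 10.9, E = (10.91, 0.5368). Then |PE| = |E − P| = 15.37.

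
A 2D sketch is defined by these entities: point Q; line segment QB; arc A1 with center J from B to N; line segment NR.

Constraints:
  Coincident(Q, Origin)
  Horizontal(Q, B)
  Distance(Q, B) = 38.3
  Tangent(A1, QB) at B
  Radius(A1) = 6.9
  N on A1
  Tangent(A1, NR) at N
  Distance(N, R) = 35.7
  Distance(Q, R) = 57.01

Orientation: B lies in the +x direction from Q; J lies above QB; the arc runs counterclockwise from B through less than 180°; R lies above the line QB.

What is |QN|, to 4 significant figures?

45.81

Q is at the origin; Q and B share the same y with |QB| = 38.3 and B on the +x side, so B = (38.30, 0.000). The tangent condition forces JB to be normal to QB, so J = B + (0, 6.9) = (38.30, 6.900). Since JN ⟂ NR (tangency), |JR| = √(6.9² + 35.7²) = 36.36 regardless of where N sits on A1. So R lies on both circle(Q, 57.01) and circle(J, 36.36); the above-QB intersection is R = (37.15, 43.24). N is the foot of the tangent from R: N = (45.03, 8.423).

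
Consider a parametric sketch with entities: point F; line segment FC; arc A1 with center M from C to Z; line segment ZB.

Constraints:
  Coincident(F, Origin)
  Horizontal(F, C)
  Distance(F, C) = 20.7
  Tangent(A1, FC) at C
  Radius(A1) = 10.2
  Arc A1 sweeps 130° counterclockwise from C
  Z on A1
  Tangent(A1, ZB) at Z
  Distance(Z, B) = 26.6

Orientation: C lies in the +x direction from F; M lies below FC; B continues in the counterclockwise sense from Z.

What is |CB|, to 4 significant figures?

38.28

On A1, C sits at bearing 90° from M; a 130° counterclockwise sweep puts Z at bearing 220°, so Z = M + 10.2·(cos 220°, sin 220°) = (12.89, -16.76). Since A1 is tangent to ZB there, MZ ⟂ ZB, so ZB runs along (−sin 220°, cos 220°); with |ZB| = 26.6, B = (29.98, -37.13). Then |CB| = |B − C| = 38.28.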